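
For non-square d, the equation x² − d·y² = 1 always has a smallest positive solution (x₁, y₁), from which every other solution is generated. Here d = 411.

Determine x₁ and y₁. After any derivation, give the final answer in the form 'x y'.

49730 2453

[20; 3,1,1,1,19,1,1,1,3,40] for √411; ℓ=10 ⇒ convergent index 9
i=0: a=20 ⇒ p=20, q=1
…
i=4: a=1 ⇒ p=223, q=11
…
i=7: a=1 ⇒ p=8981, q=443
i=8: a=1 ⇒ p=13583, q=670
i=9: a=3 ⇒ p=49730, q=2453
(x₁, y₁) = (49730, 2453);  49730² − 411·2453² = 1 ✓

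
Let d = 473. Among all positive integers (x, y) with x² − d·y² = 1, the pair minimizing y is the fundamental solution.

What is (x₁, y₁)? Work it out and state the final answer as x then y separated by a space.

87 4

√473 → a₀=21, period (1,2,1,42); ℓ=4 even so k=3
i=0: a=21 ⇒ p=21, q=1
…
i=2: a=2 ⇒ p=65, q=3
i=3: a=1 ⇒ p=87, q=4
(x₁, y₁) = (87, 4);  87² − 473·4² = 1 ✓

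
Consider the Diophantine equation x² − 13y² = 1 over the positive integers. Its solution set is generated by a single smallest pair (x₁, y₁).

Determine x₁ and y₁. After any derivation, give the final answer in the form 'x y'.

√13 = [3; 1,1,1,1,6, …], period ℓ=5 (odd) → k=9
step 0: (3, 1)  from 3·(1,0) + (0,1)
step 1: (4, 1)  from 1·(3,1) + (1,0)
…
step 3: (11, 3)  from 1·(7,2) + (4,1)
step 4: (18, 5)  from 1·(11,3) + (7,2)
…
step 6: (137, 38)  from 1·(119,33) + (18,5)
step 7: (256, 71)  from 1·(137,38) + (119,33)
step 8: (393, 109)  from 1·(256,71) + (137,38)
step 9: (649, 180)  from 1·(393,109) + (256,71)
(x₁, y₁) = (649, 180);  649² − 13·180² = 1 ✓

649 180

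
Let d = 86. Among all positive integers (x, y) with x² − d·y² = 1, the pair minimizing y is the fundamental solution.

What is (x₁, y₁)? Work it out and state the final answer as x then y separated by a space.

10405 1122

d=86: √d = [9; 3,1,1,1,8,1,1,1,3,18] (ℓ=10, even), read p_9/q_9
k=0  a_k=9  p_k/q_k = 9/1
k=1  a_k=3  p_k/q_k = 28/3
…
k=4  a_k=1  p_k/q_k = 102/11
…
k=6  a_k=1  p_k/q_k = 983/106
…
k=8  a_k=1  p_k/q_k = 2847/307
k=9  a_k=3  p_k/q_k = 10405/1122
fundamental: x₁=10405, y₁=1122  (since 108264025 − 86·1258884 = 1)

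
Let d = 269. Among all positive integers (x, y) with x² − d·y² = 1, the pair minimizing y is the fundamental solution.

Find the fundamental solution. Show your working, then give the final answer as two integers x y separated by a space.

13449 820

√269 = [16; 2,2,32, …], period ℓ=3 (odd) → k=5
i=0: a=16 ⇒ p=16, q=1
…
i=4: a=2 ⇒ p=5396, q=329
i=5: a=2 ⇒ p=13449, q=820
(x₁, y₁) = (13449, 820);  13449² − 269·820² = 1 ✓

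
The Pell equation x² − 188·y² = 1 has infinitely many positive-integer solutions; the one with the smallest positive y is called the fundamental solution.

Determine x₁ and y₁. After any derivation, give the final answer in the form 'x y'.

4607 336

[13; 1,2,2,6,2,2,1,26] for √188; ℓ=8 ⇒ convergent index 7
i=0: a=13 ⇒ p=13, q=1
i=1: a=1 ⇒ p=14, q=1
i=2: a=2 ⇒ p=41, q=3
…
i=4: a=6 ⇒ p=617, q=45
i=5: a=2 ⇒ p=1330, q=97
i=6: a=2 ⇒ p=3277, q=239
i=7: a=1 ⇒ p=4607, q=336
→ (4607, 336).  Check: 4607²=21224449, 188·336²=21224448, difference 1.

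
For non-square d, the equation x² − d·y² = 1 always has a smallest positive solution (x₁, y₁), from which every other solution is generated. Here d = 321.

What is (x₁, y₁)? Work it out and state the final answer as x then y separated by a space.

215 12

[17; 1,10,1,34] for √321; ℓ=4 ⇒ convergent index 3
step 0: (17, 1)  from 17·(1,0) + (0,1)
step 1: (18, 1)  from 1·(17,1) + (1,0)
step 2: (197, 11)  from 10·(18,1) + (17,1)
step 3: (215, 12)  from 1·(197,11) + (18,1)
(x₁, y₁) = (215, 12);  215² − 321·12² = 1 ✓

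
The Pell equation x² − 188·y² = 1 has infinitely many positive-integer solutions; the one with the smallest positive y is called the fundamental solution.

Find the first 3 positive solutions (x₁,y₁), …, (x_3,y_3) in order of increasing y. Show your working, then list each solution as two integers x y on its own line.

4607 336
42448897 3095904
391124132351 28525659120

d=188: √d = [13; 1,2,2,6,2,2,1,26] (ℓ=8, even), read p_7/q_7
i=0: a=13 ⇒ p=13, q=1
i=1: a=1 ⇒ p=14, q=1
i=2: a=2 ⇒ p=41, q=3
i=3: a=2 ⇒ p=96, q=7
i=4: a=6 ⇒ p=617, q=45
i=5: a=2 ⇒ p=1330, q=97
i=6: a=2 ⇒ p=3277, q=239
i=7: a=1 ⇒ p=4607, q=336
fundamental: x₁=4607, y₁=336  (since 21224449 − 188·112896 = 1)
n=2: (4607,336)∘(4607,336) = (4607·4607+188·336·336, 4607·336+336·4607) = (42448897,3095904)
n=3: (42448897,3095904)∘(4607,336) = (4607·42448897+188·336·3095904, 4607·3095904+336·42448897) = (391124132351,28525659120)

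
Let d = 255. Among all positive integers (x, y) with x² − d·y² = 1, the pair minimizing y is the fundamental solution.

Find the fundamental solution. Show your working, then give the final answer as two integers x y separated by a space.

√255 → a₀=15, period (1,30); ℓ=2 even so k=1
a_0=15:  p_0=15·1+0=15,  q_0=15·0+1=1
a_1=1:  p_1=1·15+1=16,  q_1=1·1+0=1
→ (16, 1).  Check: 16²=256, 255·1²=255, difference 1.

16 1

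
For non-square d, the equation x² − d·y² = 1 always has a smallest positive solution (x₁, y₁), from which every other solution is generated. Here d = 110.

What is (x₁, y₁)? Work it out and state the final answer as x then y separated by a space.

21 2

[10; 2,20] for √110; ℓ=2 ⇒ convergent index 1
step 0: (10, 1)  from 10·(1,0) + (0,1)
step 1: (21, 2)  from 2·(10,1) + (1,0)
→ (21, 2).  Check: 21²=441, 110·2²=440, difference 1.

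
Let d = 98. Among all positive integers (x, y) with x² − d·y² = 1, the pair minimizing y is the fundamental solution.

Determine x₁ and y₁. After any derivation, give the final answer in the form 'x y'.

99 10

[9; 1,8,1,18] for √98; ℓ=4 ⇒ convergent index 3
k=0  a_k=9  p_k/q_k = 9/1
…
k=2  a_k=8  p_k/q_k = 89/9
k=3  a_k=1  p_k/q_k = 99/10
(x₁, y₁) = (99, 10);  99² − 98·10² = 1 ✓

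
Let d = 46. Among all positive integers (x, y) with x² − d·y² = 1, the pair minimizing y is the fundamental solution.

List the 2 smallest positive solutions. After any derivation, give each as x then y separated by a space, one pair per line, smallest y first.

24335 3588
1184384449 174627960

d=46: √d = [6; 1,3,1,1,2,6,2,1,1,3,1,12] (ℓ=12, even), read p_11/q_11
step 0: (6, 1)  from 6·(1,0) + (0,1)
step 1: (7, 1)  from 1·(6,1) + (1,0)
step 2: (27, 4)  from 3·(7,1) + (6,1)
…
step 6: (997, 147)  from 6·(156,23) + (61,9)
…
step 8: (3147, 464)  from 1·(2150,317) + (997,147)
step 9: (5297, 781)  from 1·(3147,464) + (2150,317)
step 10: (19038, 2807)  from 3·(5297,781) + (3147,464)
step 11: (24335, 3588)  from 1·(19038,2807) + (5297,781)
(x₁, y₁) = (24335, 3588);  24335² − 46·3588² = 1 ✓
n=2: (24335,3588)∘(24335,3588) = (24335·24335+46·3588·3588, 24335·3588+3588·24335) = (1184384449,174627960)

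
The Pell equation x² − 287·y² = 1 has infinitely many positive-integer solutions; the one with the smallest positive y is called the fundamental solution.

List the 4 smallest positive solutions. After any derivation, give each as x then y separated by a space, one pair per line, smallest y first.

√287 = [16; 1,15,1,32, …], period ℓ=4 (even) → k=3
a_0=16:  p_0=16·1+0=16,  q_0=16·0+1=1
a_1=1:  p_1=1·16+1=17,  q_1=1·1+0=1
a_2=15:  p_2=15·17+16=271,  q_2=15·1+1=16
a_3=1:  p_3=1·271+17=288,  q_3=1·16+1=17
(x₁, y₁) = (288, 17);  288² − 287·17² = 1 ✓
(288+17√287)^2 = 165887 + 9792√287
(288+17√287)^3 = 95550624 + 5640175√287
(288+17√287)^4 = 55036993537 + 3248731008√287

288 17
165887 9792
95550624 5640175
55036993537 3248731008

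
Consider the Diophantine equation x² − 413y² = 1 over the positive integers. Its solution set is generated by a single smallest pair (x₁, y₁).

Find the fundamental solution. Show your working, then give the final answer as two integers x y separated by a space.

113399 5580

d=413: √d = [20; 3,9,1,4,1,9,3,40] (ℓ=8, even), read p_7/q_7
k=0  a_k=20  p_k/q_k = 20/1
…
k=4  a_k=4  p_k/q_k = 3089/152
k=5  a_k=1  p_k/q_k = 3719/183
k=6  a_k=9  p_k/q_k = 36560/1799
k=7  a_k=3  p_k/q_k = 113399/5580
(x₁, y₁) = (113399, 5580);  113399² − 413·5580² = 1 ✓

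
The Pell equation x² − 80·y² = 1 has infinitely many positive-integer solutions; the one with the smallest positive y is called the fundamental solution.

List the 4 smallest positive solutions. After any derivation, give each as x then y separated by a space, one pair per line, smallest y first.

9 1
161 18
2889 323
51841 5796

d=80: √d = [8; 1,16] (ℓ=2, even), read p_1/q_1
a_0=8:  p_0=8·1+0=8,  q_0=8·0+1=1
a_1=1:  p_1=1·8+1=9,  q_1=1·1+0=1
→ (9, 1).  Check: 9²=81, 80·1²=80, difference 1.
(9+1√80)^2 = 161 + 18√80
(9+1√80)^3 = 2889 + 323√80
(9+1√80)^4 = 51841 + 5796√80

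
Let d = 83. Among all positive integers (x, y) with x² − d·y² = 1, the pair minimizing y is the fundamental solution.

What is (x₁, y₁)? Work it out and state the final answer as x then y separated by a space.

82 9

√83 → a₀=9, period (9,18); ℓ=2 even so k=1
a_0=9:  p_0=9·1+0=9,  q_0=9·0+1=1
a_1=9:  p_1=9·9+1=82,  q_1=9·1+0=9
(x₁, y₁) = (82, 9);  82² − 83·9² = 1 ✓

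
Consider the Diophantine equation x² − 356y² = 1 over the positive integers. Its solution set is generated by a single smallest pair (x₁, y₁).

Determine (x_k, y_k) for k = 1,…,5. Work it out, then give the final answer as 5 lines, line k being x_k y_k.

500001 26500
500002000001 26500053000
500003000004500001 26500106000079500
500004000010000008000001 26500159000265000106000
500005000017500025000012500001 26500212000556500530000132500

d=356: √d = [18; 1,6,1,1,2,…,6,1,36] (ℓ=14, even), read p_13/q_13
i=0: a=18 ⇒ p=18, q=1
i=1: a=1 ⇒ p=19, q=1
i=2: a=6 ⇒ p=132, q=7
…
i=4: a=1 ⇒ p=283, q=15
i=5: a=2 ⇒ p=717, q=38
i=6: a=1 ⇒ p=1000, q=53
i=7: a=8 ⇒ p=8717, q=462
…
i=10: a=1 ⇒ p=37868, q=2007
i=11: a=1 ⇒ p=66019, q=3499
i=12: a=6 ⇒ p=433982, q=23001
i=13: a=1 ⇒ p=500001, q=26500
→ (500001, 26500).  Check: 500001²=250001000001, 356·26500²=250001000000, difference 1.
(500001+26500√356)^2 = 500002000001 + 26500053000√356
(500001+26500√356)^3 = 500003000004500001 + 26500106000079500√356
(500001+26500√356)^4 = 500004000010000008000001 + 26500159000265000106000√356
(500001+26500√356)^5 = 500005000017500025000012500001 + 26500212000556500530000132500√356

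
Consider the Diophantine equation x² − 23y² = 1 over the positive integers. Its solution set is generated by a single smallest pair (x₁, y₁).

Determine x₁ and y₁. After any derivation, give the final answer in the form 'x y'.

√23 = [4; 1,3,1,8, …], period ℓ=4 (even) → k=3
a_0=4:  p_0=4·1+0=4,  q_0=4·0+1=1
a_1=1:  p_1=1·4+1=5,  q_1=1·1+0=1
a_2=3:  p_2=3·5+4=19,  q_2=3·1+1=4
a_3=1:  p_3=1·19+5=24,  q_3=1·4+1=5
(x₁, y₁) = (24, 5);  24² − 23·5² = 1 ✓

24 5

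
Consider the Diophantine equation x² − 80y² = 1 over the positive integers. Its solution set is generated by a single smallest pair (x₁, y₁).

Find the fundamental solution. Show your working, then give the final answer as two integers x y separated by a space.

9 1

d=80: √d = [8; 1,16] (ℓ=2, even), read p_1/q_1
k=0  a_k=8  p_k/q_k = 8/1
k=1  a_k=1  p_k/q_k = 9/1
→ (9, 1).  Check: 9²=81, 80·1²=80, difference 1.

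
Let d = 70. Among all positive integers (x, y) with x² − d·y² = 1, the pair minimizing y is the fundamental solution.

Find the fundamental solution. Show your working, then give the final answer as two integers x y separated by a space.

d=70: √d = [8; 2,1,2,1,2,16] (ℓ=6, even), read p_5/q_5
step 0: (8, 1)  from 8·(1,0) + (0,1)
step 1: (17, 2)  from 2·(8,1) + (1,0)
…
step 3: (67, 8)  from 2·(25,3) + (17,2)
step 4: (92, 11)  from 1·(67,8) + (25,3)
step 5: (251, 30)  from 2·(92,11) + (67,8)
fundamental: x₁=251, y₁=30  (since 63001 − 70·900 = 1)

251 30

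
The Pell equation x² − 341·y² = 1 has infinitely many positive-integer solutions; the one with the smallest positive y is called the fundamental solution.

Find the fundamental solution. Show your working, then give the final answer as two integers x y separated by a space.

10626551 575460

√341 → a₀=18, period (2,6,1,8,2,…,6,2,36); ℓ=14 even so k=13
i=0: a=18 ⇒ p=18, q=1
…
i=3: a=1 ⇒ p=277, q=15
…
i=5: a=2 ⇒ p=5189, q=281
…
i=7: a=2 ⇒ p=20479, q=1109
i=8: a=1 ⇒ p=28124, q=1523
…
i=10: a=8 ⇒ p=641940, q=34763
…
i=12: a=6 ⇒ p=4953942, q=268271
i=13: a=2 ⇒ p=10626551, q=575460
→ (10626551, 575460).  Check: 10626551²=112923586155601, 341·575460²=112923586155600, difference 1.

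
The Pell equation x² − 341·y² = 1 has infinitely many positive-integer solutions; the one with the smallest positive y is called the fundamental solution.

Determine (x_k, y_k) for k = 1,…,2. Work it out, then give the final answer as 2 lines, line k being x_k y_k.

d=341: √d = [18; 2,6,1,8,2,…,6,2,36] (ℓ=14, even), read p_13/q_13
k=0  a_k=18  p_k/q_k = 18/1
k=1  a_k=2  p_k/q_k = 37/2
…
k=9  a_k=2  p_k/q_k = 76727/4155
…
k=11  a_k=1  p_k/q_k = 718667/38918
k=12  a_k=6  p_k/q_k = 4953942/268271
k=13  a_k=2  p_k/q_k = 10626551/575460
fundamental: x₁=10626551, y₁=575460  (since 112923586155601 − 341·331154211600 = 1)
k=2:  x_2 = 10626551·10626551+341·575460·575460 = 225847172311201,  y_2 = 10626551·575460+575460·10626551 = 12230310076920

10626551 575460
225847172311201 12230310076920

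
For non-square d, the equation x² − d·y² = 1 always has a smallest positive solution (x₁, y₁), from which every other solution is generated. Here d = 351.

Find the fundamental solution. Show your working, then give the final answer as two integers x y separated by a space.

√351 = [18; 1,2,1,3,2,2,2,3,1,2,1,36, …], period ℓ=12 (even) → k=11
step 0: (18, 1)  from 18·(1,0) + (0,1)
step 1: (19, 1)  from 1·(18,1) + (1,0)
step 2: (56, 3)  from 2·(19,1) + (18,1)
step 3: (75, 4)  from 1·(56,3) + (19,1)
step 4: (281, 15)  from 3·(75,4) + (56,3)
step 5: (637, 34)  from 2·(281,15) + (75,4)
step 6: (1555, 83)  from 2·(637,34) + (281,15)
step 7: (3747, 200)  from 2·(1555,83) + (637,34)
step 8: (12796, 683)  from 3·(3747,200) + (1555,83)
step 9: (16543, 883)  from 1·(12796,683) + (3747,200)
step 10: (45882, 2449)  from 2·(16543,883) + (12796,683)
step 11: (62425, 3332)  from 1·(45882,2449) + (16543,883)
fundamental: x₁=62425, y₁=3332  (since 3896880625 − 351·11102224 = 1)

62425 3332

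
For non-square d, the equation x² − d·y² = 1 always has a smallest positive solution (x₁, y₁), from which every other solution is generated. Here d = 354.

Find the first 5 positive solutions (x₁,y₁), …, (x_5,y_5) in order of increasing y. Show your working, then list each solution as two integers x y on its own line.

[18; 1,4,2,2,18,2,2,4,1,36] for √354; ℓ=10 ⇒ convergent index 9
i=0: a=18 ⇒ p=18, q=1
i=1: a=1 ⇒ p=19, q=1
i=2: a=4 ⇒ p=94, q=5
i=3: a=2 ⇒ p=207, q=11
i=4: a=2 ⇒ p=508, q=27
…
i=6: a=2 ⇒ p=19210, q=1021
…
i=8: a=4 ⇒ p=210294, q=11177
i=9: a=1 ⇒ p=258065, q=13716
(x₁, y₁) = (258065, 13716);  258065² − 354·13716² = 1 ✓
(x_2, y_2) = (258065·258065 + 354·13716·13716, 258065·13716 + 13716·258065) = (133195088449, 7079239080)
(x_3, y_3) = (258065·133195088449 + 354·13716·7079239080, 258065·7079239080 + 13716·133195088449) = (68745981000924305, 3653807666346684)
(x_4, y_4) = (258065·68745981000924305 + 354·13716·3653807666346684, 258065·3653807666346684 + 13716·68745981000924305) = (35481863173873866451201, 1885839750824434773840)
(x_5, y_5) = (258065·35481863173873866451201 + 354·13716·1885839750824434773840, 258065·1885839750824434773840 + 13716·35481863173873866451201) = (18313254039862772710457447825, 973338470589361712155692516)

258065 13716
133195088449 7079239080
68745981000924305 3653807666346684
35481863173873866451201 1885839750824434773840
18313254039862772710457447825 973338470589361712155692516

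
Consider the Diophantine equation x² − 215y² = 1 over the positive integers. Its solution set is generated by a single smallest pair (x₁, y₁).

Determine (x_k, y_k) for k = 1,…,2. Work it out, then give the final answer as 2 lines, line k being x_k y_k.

√215 → a₀=14, period (1,1,1,28); ℓ=4 even so k=3
step 0: (14, 1)  from 14·(1,0) + (0,1)
step 1: (15, 1)  from 1·(14,1) + (1,0)
step 2: (29, 2)  from 1·(15,1) + (14,1)
step 3: (44, 3)  from 1·(29,2) + (15,1)
→ (44, 3).  Check: 44²=1936, 215·3²=1935, difference 1.
n=2: (44,3)∘(44,3) = (44·44+215·3·3, 44·3+3·44) = (3871,264)

44 3
3871 264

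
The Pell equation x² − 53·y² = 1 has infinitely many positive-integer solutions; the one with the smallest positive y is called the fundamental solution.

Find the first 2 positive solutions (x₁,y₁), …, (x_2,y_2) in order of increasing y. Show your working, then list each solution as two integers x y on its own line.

√53 = [7; 3,1,1,3,14, …], period ℓ=5 (odd) → k=9
a_0=7:  p_0=7·1+0=7,  q_0=7·0+1=1
…
a_3=1:  p_3=1·29+22=51,  q_3=1·4+3=7
…
a_6=3:  p_6=3·2599+182=7979,  q_6=3·357+25=1096
…
a_8=1:  p_8=1·10578+7979=18557,  q_8=1·1453+1096=2549
a_9=3:  p_9=3·18557+10578=66249,  q_9=3·2549+1453=9100
(x₁, y₁) = (66249, 9100);  66249² − 53·9100² = 1 ✓
(x_2, y_2) = (66249·66249 + 53·9100·9100, 66249·9100 + 9100·66249) = (8777860001, 1205731800)

66249 9100
8777860001 1205731800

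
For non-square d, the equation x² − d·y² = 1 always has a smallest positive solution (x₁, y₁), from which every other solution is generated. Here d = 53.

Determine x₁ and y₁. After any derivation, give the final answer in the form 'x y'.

66249 9100

√53 = [7; 3,1,1,3,14, …], period ℓ=5 (odd) → k=9
i=0: a=7 ⇒ p=7, q=1
…
i=2: a=1 ⇒ p=29, q=4
i=3: a=1 ⇒ p=51, q=7
i=4: a=3 ⇒ p=182, q=25
i=5: a=14 ⇒ p=2599, q=357
i=6: a=3 ⇒ p=7979, q=1096
i=7: a=1 ⇒ p=10578, q=1453
i=8: a=1 ⇒ p=18557, q=2549
i=9: a=3 ⇒ p=66249, q=9100
fundamental: x₁=66249, y₁=9100  (since 4388930001 − 53·82810000 = 1)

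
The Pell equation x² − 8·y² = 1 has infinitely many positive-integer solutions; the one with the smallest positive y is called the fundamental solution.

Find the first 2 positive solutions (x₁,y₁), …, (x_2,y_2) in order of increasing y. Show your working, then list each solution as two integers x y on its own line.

[2; 1,4] for √8; ℓ=2 ⇒ convergent index 1
i=0: a=2 ⇒ p=2, q=1
i=1: a=1 ⇒ p=3, q=1
→ (3, 1).  Check: 3²=9, 8·1²=8, difference 1.
(3+1√8)^2 = 17 + 6√8

3 1
17 6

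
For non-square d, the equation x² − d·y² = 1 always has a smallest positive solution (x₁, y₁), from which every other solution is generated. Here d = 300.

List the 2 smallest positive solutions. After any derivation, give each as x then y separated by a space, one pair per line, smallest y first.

1351 78
3650401 210756

√300 → a₀=17, period (3,8,3,34); ℓ=4 even so k=3
i=0: a=17 ⇒ p=17, q=1
…
i=2: a=8 ⇒ p=433, q=25
i=3: a=3 ⇒ p=1351, q=78
fundamental: x₁=1351, y₁=78  (since 1825201 − 300·6084 = 1)
n=2: (1351,78)∘(1351,78) = (1351·1351+300·78·78, 1351·78+78·1351) = (3650401,210756)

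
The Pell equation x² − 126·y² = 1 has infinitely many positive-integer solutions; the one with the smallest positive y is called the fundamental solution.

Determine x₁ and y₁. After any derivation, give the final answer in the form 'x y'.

449 40

√126 = [11; 4,2,4,22, …], period ℓ=4 (even) → k=3
step 0: (11, 1)  from 11·(1,0) + (0,1)
…
step 2: (101, 9)  from 2·(45,4) + (11,1)
step 3: (449, 40)  from 4·(101,9) + (45,4)
→ (449, 40).  Check: 449²=201601, 126·40²=201600, difference 1.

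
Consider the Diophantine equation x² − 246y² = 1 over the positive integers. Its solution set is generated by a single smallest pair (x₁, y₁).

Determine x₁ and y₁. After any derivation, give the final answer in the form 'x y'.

88805 5662

√246 → a₀=15, period (1,2,5,1,14,1,5,2,1,30); ℓ=10 even so k=9
i=0: a=15 ⇒ p=15, q=1
…
i=3: a=5 ⇒ p=251, q=16
i=4: a=1 ⇒ p=298, q=19
…
i=7: a=5 ⇒ p=28028, q=1787
i=8: a=2 ⇒ p=60777, q=3875
i=9: a=1 ⇒ p=88805, q=5662
(x₁, y₁) = (88805, 5662);  88805² − 246·5662² = 1 ✓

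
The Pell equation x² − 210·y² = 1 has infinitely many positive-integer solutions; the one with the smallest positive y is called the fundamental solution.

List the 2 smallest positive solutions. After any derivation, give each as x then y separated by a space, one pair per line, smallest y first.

29 2
1681 116

√210 → a₀=14, period (2,28); ℓ=2 even so k=1
k=0  a_k=14  p_k/q_k = 14/1
k=1  a_k=2  p_k/q_k = 29/2
→ (29, 2).  Check: 29²=841, 210·2²=840, difference 1.
(x_2, y_2) = (29·29 + 210·2·2, 29·2 + 2·29) = (1681, 116)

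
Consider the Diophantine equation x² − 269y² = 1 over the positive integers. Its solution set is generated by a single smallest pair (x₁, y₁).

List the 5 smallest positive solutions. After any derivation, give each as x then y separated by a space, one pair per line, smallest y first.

13449 820
361751201 22056360
9730383791049 593271970460
261727862849884801 15957829439376720
7039956045205817586249 429233695667083044100

√269 → a₀=16, period (2,2,32); ℓ=3 odd so k=5
i=0: a=16 ⇒ p=16, q=1
i=1: a=2 ⇒ p=33, q=2
…
i=4: a=2 ⇒ p=5396, q=329
i=5: a=2 ⇒ p=13449, q=820
fundamental: x₁=13449, y₁=820  (since 180875601 − 269·672400 = 1)
(x_2, y_2) = (13449·13449 + 269·820·820, 13449·820 + 820·13449) = (361751201, 22056360)
(x_3, y_3) = (13449·361751201 + 269·820·22056360, 13449·22056360 + 820·361751201) = (9730383791049, 593271970460)
(x_4, y_4) = (13449·9730383791049 + 269·820·593271970460, 13449·593271970460 + 820·9730383791049) = (261727862849884801, 15957829439376720)
(x_5, y_5) = (13449·261727862849884801 + 269·820·15957829439376720, 13449·15957829439376720 + 820·261727862849884801) = (7039956045205817586249, 429233695667083044100)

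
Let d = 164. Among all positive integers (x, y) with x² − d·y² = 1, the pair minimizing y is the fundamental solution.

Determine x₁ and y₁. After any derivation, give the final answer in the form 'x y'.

2049 160

d=164: √d = [12; 1,4,6,4,1,24] (ℓ=6, even), read p_5/q_5
i=0: a=12 ⇒ p=12, q=1
i=1: a=1 ⇒ p=13, q=1
…
i=4: a=4 ⇒ p=1652, q=129
i=5: a=1 ⇒ p=2049, q=160
(x₁, y₁) = (2049, 160);  2049² − 164·160² = 1 ✓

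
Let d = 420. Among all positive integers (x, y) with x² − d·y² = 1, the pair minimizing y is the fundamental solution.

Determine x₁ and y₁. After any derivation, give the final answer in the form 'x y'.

[20; 2,40] for √420; ℓ=2 ⇒ convergent index 1
a_0=20:  p_0=20·1+0=20,  q_0=20·0+1=1
a_1=2:  p_1=2·20+1=41,  q_1=2·1+0=2
fundamental: x₁=41, y₁=2  (since 1681 − 420·4 = 1)

41 2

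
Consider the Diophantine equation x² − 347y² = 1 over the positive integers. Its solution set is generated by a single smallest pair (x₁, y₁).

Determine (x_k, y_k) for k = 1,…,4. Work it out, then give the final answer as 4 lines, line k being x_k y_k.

641602 34443
823306252807 44197395372
1056469876826312026 56714274530897445
1355666371822207590758497 72775983935101527618408

√347 = [18; 1,1,1,2,4,…,1,1,36, …], period ℓ=14 (even) → k=13
k=0  a_k=18  p_k/q_k = 18/1
…
k=3  a_k=1  p_k/q_k = 56/3
k=4  a_k=2  p_k/q_k = 149/8
k=5  a_k=4  p_k/q_k = 652/35
k=6  a_k=1  p_k/q_k = 801/43
…
k=9  a_k=4  p_k/q_k = 74549/4002
…
k=11  a_k=1  p_k/q_k = 238717/12815
k=12  a_k=1  p_k/q_k = 402885/21628
k=13  a_k=1  p_k/q_k = 641602/34443
fundamental: x₁=641602, y₁=34443  (since 411653126404 − 347·1186320249 = 1)
n=2: (641602,34443)∘(641602,34443) = (641602·641602+347·34443·34443, 641602·34443+34443·641602) = (823306252807,44197395372)
n=3: (823306252807,44197395372)∘(641602,34443) = (641602·823306252807+347·34443·44197395372, 641602·44197395372+34443·823306252807) = (1056469876826312026,56714274530897445)
n=4: (1056469876826312026,56714274530897445)∘(641602,34443) = (641602·1056469876826312026+347·34443·56714274530897445, 641602·56714274530897445+34443·1056469876826312026) = (1355666371822207590758497,72775983935101527618408)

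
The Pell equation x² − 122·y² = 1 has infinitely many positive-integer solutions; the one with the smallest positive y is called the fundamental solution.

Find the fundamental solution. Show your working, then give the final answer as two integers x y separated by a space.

√122 = [11; 22, …], period ℓ=1 (odd) → k=1
i=0: a=11 ⇒ p=11, q=1
i=1: a=22 ⇒ p=243, q=22
→ (243, 22).  Check: 243²=59049, 122·22²=59048, difference 1.

243 22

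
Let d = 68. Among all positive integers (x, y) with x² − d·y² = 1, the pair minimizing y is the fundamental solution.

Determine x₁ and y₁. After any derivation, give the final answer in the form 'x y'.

33 4

d=68: √d = [8; 4,16] (ℓ=2, even), read p_1/q_1
a_0=8:  p_0=8·1+0=8,  q_0=8·0+1=1
a_1=4:  p_1=4·8+1=33,  q_1=4·1+0=4
→ (33, 4).  Check: 33²=1089, 68·4²=1088, difference 1.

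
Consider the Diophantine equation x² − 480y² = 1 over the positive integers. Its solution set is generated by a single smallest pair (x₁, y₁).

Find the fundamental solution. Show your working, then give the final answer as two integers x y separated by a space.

[21; 1,9,1,42] for √480; ℓ=4 ⇒ convergent index 3
a_0=21:  p_0=21·1+0=21,  q_0=21·0+1=1
a_1=1:  p_1=1·21+1=22,  q_1=1·1+0=1
a_2=9:  p_2=9·22+21=219,  q_2=9·1+1=10
a_3=1:  p_3=1·219+22=241,  q_3=1·10+1=11
fundamental: x₁=241, y₁=11  (since 58081 − 480·121 = 1)

241 11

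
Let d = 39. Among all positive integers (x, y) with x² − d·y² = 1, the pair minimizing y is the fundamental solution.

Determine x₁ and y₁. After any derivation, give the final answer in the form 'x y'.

d=39: √d = [6; 4,12] (ℓ=2, even), read p_1/q_1
k=0  a_k=6  p_k/q_k = 6/1
k=1  a_k=4  p_k/q_k = 25/4
→ (25, 4).  Check: 25²=625, 39·4²=624, difference 1.

25 4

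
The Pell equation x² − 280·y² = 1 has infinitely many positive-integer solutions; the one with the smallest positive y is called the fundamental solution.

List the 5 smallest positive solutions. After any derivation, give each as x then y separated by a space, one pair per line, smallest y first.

251 15
126001 7530
63252251 3780045
31752504001 1897575060
15939693756251 952578900075

√280 → a₀=16, period (1,2,1,2,1,32); ℓ=6 even so k=5
step 0: (16, 1)  from 16·(1,0) + (0,1)
step 1: (17, 1)  from 1·(16,1) + (1,0)
…
step 4: (184, 11)  from 2·(67,4) + (50,3)
step 5: (251, 15)  from 1·(184,11) + (67,4)
(x₁, y₁) = (251, 15);  251² − 280·15² = 1 ✓
(251+15√280)^2 = 126001 + 7530√280
(251+15√280)^3 = 63252251 + 3780045√280
(251+15√280)^4 = 31752504001 + 1897575060√280
(251+15√280)^5 = 15939693756251 + 952578900075√280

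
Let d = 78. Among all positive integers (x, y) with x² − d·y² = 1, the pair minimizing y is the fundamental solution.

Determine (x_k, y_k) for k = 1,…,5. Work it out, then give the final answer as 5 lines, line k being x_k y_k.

√78 → a₀=8, period (1,4,1,16); ℓ=4 even so k=3
i=0: a=8 ⇒ p=8, q=1
…
i=2: a=4 ⇒ p=44, q=5
i=3: a=1 ⇒ p=53, q=6
fundamental: x₁=53, y₁=6  (since 2809 − 78·36 = 1)
k=2:  x_2 = 53·53+78·6·6 = 5617,  y_2 = 53·6+6·53 = 636
k=3:  x_3 = 53·5617+78·6·636 = 595349,  y_3 = 53·636+6·5617 = 67410
k=4:  x_4 = 53·595349+78·6·67410 = 63101377,  y_4 = 53·67410+6·595349 = 7144824
k=5:  x_5 = 53·63101377+78·6·7144824 = 6688150613,  y_5 = 53·7144824+6·63101377 = 757283934

53 6
5617 636
595349 67410
63101377 7144824
6688150613 757283934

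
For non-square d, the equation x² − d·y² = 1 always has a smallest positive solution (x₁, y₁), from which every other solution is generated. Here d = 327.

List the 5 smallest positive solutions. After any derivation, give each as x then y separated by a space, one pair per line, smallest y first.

[18; 12,36] for √327; ℓ=2 ⇒ convergent index 1
step 0: (18, 1)  from 18·(1,0) + (0,1)
step 1: (217, 12)  from 12·(18,1) + (1,0)
→ (217, 12).  Check: 217²=47089, 327·12²=47088, difference 1.
(217+12√327)^2 = 94177 + 5208√327
(217+12√327)^3 = 40872601 + 2260260√327
(217+12√327)^4 = 17738614657 + 980947632√327
(217+12√327)^5 = 7698517888537 + 425729012028√327

217 12
94177 5208
40872601 2260260
17738614657 980947632
7698517888537 425729012028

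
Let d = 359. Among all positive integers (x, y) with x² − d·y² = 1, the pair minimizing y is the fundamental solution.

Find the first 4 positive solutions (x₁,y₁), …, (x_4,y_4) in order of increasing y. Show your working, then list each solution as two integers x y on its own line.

360 19
259199 13680
186622920 9849581
134368243201 7091684640

√359 = [18; 1,17,1,36, …], period ℓ=4 (even) → k=3
a_0=18:  p_0=18·1+0=18,  q_0=18·0+1=1
…
a_2=17:  p_2=17·19+18=341,  q_2=17·1+1=18
a_3=1:  p_3=1·341+19=360,  q_3=1·18+1=19
fundamental: x₁=360, y₁=19  (since 129600 − 359·361 = 1)
n=2: (360,19)∘(360,19) = (360·360+359·19·19, 360·19+19·360) = (259199,13680)
n=3: (259199,13680)∘(360,19) = (360·259199+359·19·13680, 360·13680+19·259199) = (186622920,9849581)
n=4: (186622920,9849581)∘(360,19) = (360·186622920+359·19·9849581, 360·9849581+19·186622920) = (134368243201,7091684640)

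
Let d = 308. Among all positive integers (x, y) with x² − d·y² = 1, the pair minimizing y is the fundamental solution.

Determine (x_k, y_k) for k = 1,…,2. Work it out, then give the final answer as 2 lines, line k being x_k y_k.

[17; 1,1,4,1,1,34] for √308; ℓ=6 ⇒ convergent index 5
step 0: (17, 1)  from 17·(1,0) + (0,1)
…
step 2: (35, 2)  from 1·(18,1) + (17,1)
step 3: (158, 9)  from 4·(35,2) + (18,1)
step 4: (193, 11)  from 1·(158,9) + (35,2)
step 5: (351, 20)  from 1·(193,11) + (158,9)
→ (351, 20).  Check: 351²=123201, 308·20²=123200, difference 1.
k=2:  x_2 = 351·351+308·20·20 = 246401,  y_2 = 351·20+20·351 = 14040

351 20
246401 14040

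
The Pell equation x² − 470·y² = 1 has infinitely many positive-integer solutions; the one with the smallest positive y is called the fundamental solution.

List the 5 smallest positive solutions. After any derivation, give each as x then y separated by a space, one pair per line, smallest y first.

1691 78
5718961 263796
19341524411 892157994
65413029839041 3017278071912
221226847574112251 10204433547048390

√470 = [21; 1,2,8,2,1,42, …], period ℓ=6 (even) → k=5
step 0: (21, 1)  from 21·(1,0) + (0,1)
step 1: (22, 1)  from 1·(21,1) + (1,0)
step 2: (65, 3)  from 2·(22,1) + (21,1)
step 3: (542, 25)  from 8·(65,3) + (22,1)
step 4: (1149, 53)  from 2·(542,25) + (65,3)
step 5: (1691, 78)  from 1·(1149,53) + (542,25)
(x₁, y₁) = (1691, 78);  1691² − 470·78² = 1 ✓
k=2:  x_2 = 1691·1691+470·78·78 = 5718961,  y_2 = 1691·78+78·1691 = 263796
k=3:  x_3 = 1691·5718961+470·78·263796 = 19341524411,  y_3 = 1691·263796+78·5718961 = 892157994
k=4:  x_4 = 1691·19341524411+470·78·892157994 = 65413029839041,  y_4 = 1691·892157994+78·19341524411 = 3017278071912
k=5:  x_5 = 1691·65413029839041+470·78·3017278071912 = 221226847574112251,  y_5 = 1691·3017278071912+78·65413029839041 = 10204433547048390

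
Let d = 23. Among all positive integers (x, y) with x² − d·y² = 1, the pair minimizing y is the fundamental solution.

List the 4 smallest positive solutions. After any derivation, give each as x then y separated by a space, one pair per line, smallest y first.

24 5
1151 240
55224 11515
2649601 552480

[4; 1,3,1,8] for √23; ℓ=4 ⇒ convergent index 3
step 0: (4, 1)  from 4·(1,0) + (0,1)
…
step 2: (19, 4)  from 3·(5,1) + (4,1)
step 3: (24, 5)  from 1·(19,4) + (5,1)
(x₁, y₁) = (24, 5);  24² − 23·5² = 1 ✓
(x_2, y_2) = (24·24 + 23·5·5, 24·5 + 5·24) = (1151, 240)
(x_3, y_3) = (24·1151 + 23·5·240, 24·240 + 5·1151) = (55224, 11515)
(x_4, y_4) = (24·55224 + 23·5·11515, 24·11515 + 5·55224) = (2649601, 552480)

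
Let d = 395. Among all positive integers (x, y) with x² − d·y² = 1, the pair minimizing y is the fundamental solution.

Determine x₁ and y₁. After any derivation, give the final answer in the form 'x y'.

[19; 1,6,1,38] for √395; ℓ=4 ⇒ convergent index 3
i=0: a=19 ⇒ p=19, q=1
…
i=2: a=6 ⇒ p=139, q=7
i=3: a=1 ⇒ p=159, q=8
fundamental: x₁=159, y₁=8  (since 25281 − 395·64 = 1)

159 8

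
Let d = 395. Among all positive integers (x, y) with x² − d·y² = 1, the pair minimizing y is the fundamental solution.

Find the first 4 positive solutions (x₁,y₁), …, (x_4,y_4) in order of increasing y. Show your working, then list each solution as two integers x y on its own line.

√395 → a₀=19, period (1,6,1,38); ℓ=4 even so k=3
a_0=19:  p_0=19·1+0=19,  q_0=19·0+1=1
…
a_2=6:  p_2=6·20+19=139,  q_2=6·1+1=7
a_3=1:  p_3=1·139+20=159,  q_3=1·7+1=8
(x₁, y₁) = (159, 8);  159² − 395·8² = 1 ✓
(159+8√395)^2 = 50561 + 2544√395
(159+8√395)^3 = 16078239 + 808984√395
(159+8√395)^4 = 5112829441 + 257254368√395

159 8
50561 2544
16078239 808984
5112829441 257254368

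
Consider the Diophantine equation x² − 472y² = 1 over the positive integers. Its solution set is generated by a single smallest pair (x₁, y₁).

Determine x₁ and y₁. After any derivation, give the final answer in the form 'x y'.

√472 = [21; 1,2,1,1,1,…,2,1,42, …], period ℓ=14 (even) → k=13
a_0=21:  p_0=21·1+0=21,  q_0=21·0+1=1
…
a_7=5:  p_7=5·1108+239=5779,  q_7=5·51+11=266
…
a_12=2:  p_12=2·84230+54227=222687,  q_12=2·3877+2496=10250
a_13=1:  p_13=1·222687+84230=306917,  q_13=1·10250+3877=14127
fundamental: x₁=306917, y₁=14127  (since 94198044889 − 472·199572129 = 1)

306917 14127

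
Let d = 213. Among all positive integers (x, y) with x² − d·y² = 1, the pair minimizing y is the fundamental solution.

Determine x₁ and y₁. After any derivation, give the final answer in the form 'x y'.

194399 13320

[14; 1,1,2,6,1,8,1,6,2,1,1,28] for √213; ℓ=12 ⇒ convergent index 11
i=0: a=14 ⇒ p=14, q=1
…
i=2: a=1 ⇒ p=29, q=2
…
i=10: a=1 ⇒ p=115574, q=7919
i=11: a=1 ⇒ p=194399, q=13320
(x₁, y₁) = (194399, 13320);  194399² − 213·13320² = 1 ✓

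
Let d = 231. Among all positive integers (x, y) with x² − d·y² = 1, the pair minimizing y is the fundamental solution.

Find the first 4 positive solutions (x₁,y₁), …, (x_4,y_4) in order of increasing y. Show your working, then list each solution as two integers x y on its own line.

√231 = [15; 5,30, …], period ℓ=2 (even) → k=1
step 0: (15, 1)  from 15·(1,0) + (0,1)
step 1: (76, 5)  from 5·(15,1) + (1,0)
(x₁, y₁) = (76, 5);  76² − 231·5² = 1 ✓
n=2: (76,5)∘(76,5) = (76·76+231·5·5, 76·5+5·76) = (11551,760)
n=3: (11551,760)∘(76,5) = (76·11551+231·5·760, 76·760+5·11551) = (1755676,115515)
n=4: (1755676,115515)∘(76,5) = (76·1755676+231·5·115515, 76·115515+5·1755676) = (266851201,17557520)

76 5
11551 760
1755676 115515
266851201 17557520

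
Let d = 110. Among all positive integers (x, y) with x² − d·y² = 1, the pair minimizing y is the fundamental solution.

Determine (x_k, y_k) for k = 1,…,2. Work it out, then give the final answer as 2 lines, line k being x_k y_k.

21 2
881 84

[10; 2,20] for √110; ℓ=2 ⇒ convergent index 1
step 0: (10, 1)  from 10·(1,0) + (0,1)
step 1: (21, 2)  from 2·(10,1) + (1,0)
fundamental: x₁=21, y₁=2  (since 441 − 110·4 = 1)
k=2:  x_2 = 21·21+110·2·2 = 881,  y_2 = 21·2+2·21 = 84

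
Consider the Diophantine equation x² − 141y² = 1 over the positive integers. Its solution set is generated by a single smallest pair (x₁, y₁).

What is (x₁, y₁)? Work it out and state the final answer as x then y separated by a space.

√141 = [11; 1,6,1,22, …], period ℓ=4 (even) → k=3
step 0: (11, 1)  from 11·(1,0) + (0,1)
step 1: (12, 1)  from 1·(11,1) + (1,0)
step 2: (83, 7)  from 6·(12,1) + (11,1)
step 3: (95, 8)  from 1·(83,7) + (12,1)
(x₁, y₁) = (95, 8);  95² − 141·8² = 1 ✓

95 8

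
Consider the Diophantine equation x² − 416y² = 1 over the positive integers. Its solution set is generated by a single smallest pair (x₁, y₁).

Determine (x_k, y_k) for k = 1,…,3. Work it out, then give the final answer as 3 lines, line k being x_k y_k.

5201 255
54100801 2652510
562756526801 27591408765

√416 → a₀=20, period (2,1,1,9,1,1,2,40); ℓ=8 even so k=7
k=0  a_k=20  p_k/q_k = 20/1
k=1  a_k=2  p_k/q_k = 41/2
k=2  a_k=1  p_k/q_k = 61/3
k=3  a_k=1  p_k/q_k = 102/5
k=4  a_k=9  p_k/q_k = 979/48
k=5  a_k=1  p_k/q_k = 1081/53
k=6  a_k=1  p_k/q_k = 2060/101
k=7  a_k=2  p_k/q_k = 5201/255
fundamental: x₁=5201, y₁=255  (since 27050401 − 416·65025 = 1)
(x_2, y_2) = (5201·5201 + 416·255·255, 5201·255 + 255·5201) = (54100801, 2652510)
(x_3, y_3) = (5201·54100801 + 416·255·2652510, 5201·2652510 + 255·54100801) = (562756526801, 27591408765)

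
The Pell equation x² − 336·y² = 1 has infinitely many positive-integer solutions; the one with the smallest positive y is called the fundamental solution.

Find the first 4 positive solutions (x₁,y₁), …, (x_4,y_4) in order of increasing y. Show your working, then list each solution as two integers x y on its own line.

55 3
6049 330
665335 36297
73180801 3992340

√336 = [18; 3,36, …], period ℓ=2 (even) → k=1
step 0: (18, 1)  from 18·(1,0) + (0,1)
step 1: (55, 3)  from 3·(18,1) + (1,0)
fundamental: x₁=55, y₁=3  (since 3025 − 336·9 = 1)
(x_2, y_2) = (55·55 + 336·3·3, 55·3 + 3·55) = (6049, 330)
(x_3, y_3) = (55·6049 + 336·3·330, 55·330 + 3·6049) = (665335, 36297)
(x_4, y_4) = (55·665335 + 336·3·36297, 55·36297 + 3·665335) = (73180801, 3992340)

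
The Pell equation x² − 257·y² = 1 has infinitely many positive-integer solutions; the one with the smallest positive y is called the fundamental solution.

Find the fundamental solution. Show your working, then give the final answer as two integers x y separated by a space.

513 32

√257 = [16; 32, …], period ℓ=1 (odd) → k=1
step 0: (16, 1)  from 16·(1,0) + (0,1)
step 1: (513, 32)  from 32·(16,1) + (1,0)
(x₁, y₁) = (513, 32);  513² − 257·32² = 1 ✓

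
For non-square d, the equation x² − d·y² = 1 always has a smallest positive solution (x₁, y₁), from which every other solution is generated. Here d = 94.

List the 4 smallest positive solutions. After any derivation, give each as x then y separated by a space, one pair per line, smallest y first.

2143295 221064
9187426914049 947610731760
39382732335491159615 4062018686654877336
168817626601983862467148801 17412208682026983028992480

d=94: √d = [9; 1,2,3,1,1,…,2,1,18] (ℓ=16, even), read p_15/q_15
a_0=9:  p_0=9·1+0=9,  q_0=9·0+1=1
a_1=1:  p_1=1·9+1=10,  q_1=1·1+0=1
…
a_3=3:  p_3=3·29+10=97,  q_3=3·3+1=10
a_4=1:  p_4=1·97+29=126,  q_4=1·10+3=13
a_5=1:  p_5=1·126+97=223,  q_5=1·13+10=23
…
a_7=1:  p_7=1·1241+223=1464,  q_7=1·128+23=151
a_8=8:  p_8=8·1464+1241=12953,  q_8=8·151+128=1336
a_9=1:  p_9=1·12953+1464=14417,  q_9=1·1336+151=1487
a_10=5:  p_10=5·14417+12953=85038,  q_10=5·1487+1336=8771
a_11=1:  p_11=1·85038+14417=99455,  q_11=1·8771+1487=10258
a_12=1:  p_12=1·99455+85038=184493,  q_12=1·10258+8771=19029
…
a_14=2:  p_14=2·652934+184493=1490361,  q_14=2·67345+19029=153719
a_15=1:  p_15=1·1490361+652934=2143295,  q_15=1·153719+67345=221064
(x₁, y₁) = (2143295, 221064);  2143295² − 94·221064² = 1 ✓
k=2:  x_2 = 2143295·2143295+94·221064·221064 = 9187426914049,  y_2 = 2143295·221064+221064·2143295 = 947610731760
k=3:  x_3 = 2143295·9187426914049+94·221064·947610731760 = 39382732335491159615,  y_3 = 2143295·947610731760+221064·9187426914049 = 4062018686654877336
k=4:  x_4 = 2143295·39382732335491159615+94·221064·4062018686654877336 = 168817626601983862467148801,  y_4 = 2143295·4062018686654877336+221064·39382732335491159615 = 17412208682026983028992480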